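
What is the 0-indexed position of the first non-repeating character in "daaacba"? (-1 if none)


Input: daaacba
Character frequencies:
  'a': 4
  'b': 1
  'c': 1
  'd': 1
Scanning left to right for freq == 1:
  Position 0 ('d'): unique! => answer = 0

0


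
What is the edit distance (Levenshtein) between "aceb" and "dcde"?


Computing edit distance: "aceb" -> "dcde"
DP table:
           d    c    d    e
      0    1    2    3    4
  a   1    1    2    3    4
  c   2    2    1    2    3
  e   3    3    2    2    2
  b   4    4    3    3    3
Edit distance = dp[4][4] = 3

3


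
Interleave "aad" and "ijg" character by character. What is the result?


Interleaving "aad" and "ijg":
  Position 0: 'a' from first, 'i' from second => "ai"
  Position 1: 'a' from first, 'j' from second => "aj"
  Position 2: 'd' from first, 'g' from second => "dg"
Result: aiajdg

aiajdg


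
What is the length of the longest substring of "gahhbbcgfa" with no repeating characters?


Input: "gahhbbcgfa"
Sliding window (track last position of each char):
  Position 0 ('g'): window [0,0] length 1 -- new best
  Position 1 ('a'): window [0,1] length 2 -- new best
  Position 2 ('h'): window [0,2] length 3 -- new best
  Position 3 ('h'): repeat (last at 2), move window start to 3
  Position 3 ('h'): window [3,3] length 1
  Position 4 ('b'): window [3,4] length 2
  Position 5 ('b'): repeat (last at 4), move window start to 5
  Position 5 ('b'): window [5,5] length 1
  Position 6 ('c'): window [5,6] length 2
  Position 7 ('g'): window [5,7] length 3
  Position 8 ('f'): window [5,8] length 4 -- new best
  Position 9 ('a'): window [5,9] length 5 -- new best
Longest substring with no repeats: "bcgfa" with length 5

5


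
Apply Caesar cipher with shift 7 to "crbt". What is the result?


Caesar cipher: shift "crbt" by 7
  'c' (pos 2) + 7 = pos 9 = 'j'
  'r' (pos 17) + 7 = pos 24 = 'y'
  'b' (pos 1) + 7 = pos 8 = 'i'
  't' (pos 19) + 7 = pos 0 = 'a'
Result: jyia

jyia


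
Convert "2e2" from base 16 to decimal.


Input: "2e2" in base 16
Positional expansion:
  Digit '2' (value 2) x 16^2 = 512
  Digit 'e' (value 14) x 16^1 = 224
  Digit '2' (value 2) x 16^0 = 2
Sum = 738

738


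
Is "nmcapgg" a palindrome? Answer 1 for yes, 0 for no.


Input: nmcapgg
Reversed: ggpacmn
  Compare pos 0 ('n') with pos 6 ('g'): MISMATCH
  Compare pos 1 ('m') with pos 5 ('g'): MISMATCH
  Compare pos 2 ('c') with pos 4 ('p'): MISMATCH
Result: not a palindrome

0


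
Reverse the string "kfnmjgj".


Input: kfnmjgj
Reading characters right to left:
  Position 6: 'j'
  Position 5: 'g'
  Position 4: 'j'
  Position 3: 'm'
  Position 2: 'n'
  Position 1: 'f'
  Position 0: 'k'
Reversed: jgjmnfk

jgjmnfk


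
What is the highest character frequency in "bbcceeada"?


Input: bbcceeada
Character counts:
  'a': 2
  'b': 2
  'c': 2
  'd': 1
  'e': 2
Maximum frequency: 2

2


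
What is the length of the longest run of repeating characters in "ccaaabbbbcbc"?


Input: "ccaaabbbbcbc"
Scanning for longest run:
  Position 1 ('c'): continues run of 'c', length=2
  Position 2 ('a'): new char, reset run to 1
  Position 3 ('a'): continues run of 'a', length=2
  Position 4 ('a'): continues run of 'a', length=3
  Position 5 ('b'): new char, reset run to 1
  Position 6 ('b'): continues run of 'b', length=2
  Position 7 ('b'): continues run of 'b', length=3
  Position 8 ('b'): continues run of 'b', length=4
  Position 9 ('c'): new char, reset run to 1
  Position 10 ('b'): new char, reset run to 1
  Position 11 ('c'): new char, reset run to 1
Longest run: 'b' with length 4

4


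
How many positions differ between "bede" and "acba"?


Comparing "bede" and "acba" position by position:
  Position 0: 'b' vs 'a' => DIFFER
  Position 1: 'e' vs 'c' => DIFFER
  Position 2: 'd' vs 'b' => DIFFER
  Position 3: 'e' vs 'a' => DIFFER
Positions that differ: 4

4


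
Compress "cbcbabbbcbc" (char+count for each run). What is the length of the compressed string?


Input: cbcbabbbcbc
Runs:
  'c' x 1 => "c1"
  'b' x 1 => "b1"
  'c' x 1 => "c1"
  'b' x 1 => "b1"
  'a' x 1 => "a1"
  'b' x 3 => "b3"
  'c' x 1 => "c1"
  'b' x 1 => "b1"
  'c' x 1 => "c1"
Compressed: "c1b1c1b1a1b3c1b1c1"
Compressed length: 18

18


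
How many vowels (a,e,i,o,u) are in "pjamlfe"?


Input: pjamlfe
Checking each character:
  'p' at position 0: consonant
  'j' at position 1: consonant
  'a' at position 2: vowel (running total: 1)
  'm' at position 3: consonant
  'l' at position 4: consonant
  'f' at position 5: consonant
  'e' at position 6: vowel (running total: 2)
Total vowels: 2

2


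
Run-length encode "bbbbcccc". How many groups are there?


Input: bbbbcccc
Scanning for consecutive runs:
  Group 1: 'b' x 4 (positions 0-3)
  Group 2: 'c' x 4 (positions 4-7)
Total groups: 2

2


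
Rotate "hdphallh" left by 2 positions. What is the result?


Input: "hdphallh", rotate left by 2
First 2 characters: "hd"
Remaining characters: "phallh"
Concatenate remaining + first: "phallh" + "hd" = "phallhhd"

phallhhd


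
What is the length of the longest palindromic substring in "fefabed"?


Input: "fefabed"
Checking substrings for palindromes:
  [0:3] "fef" (len 3) => palindrome
Longest palindromic substring: "fef" with length 3

3


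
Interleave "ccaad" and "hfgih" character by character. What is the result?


Interleaving "ccaad" and "hfgih":
  Position 0: 'c' from first, 'h' from second => "ch"
  Position 1: 'c' from first, 'f' from second => "cf"
  Position 2: 'a' from first, 'g' from second => "ag"
  Position 3: 'a' from first, 'i' from second => "ai"
  Position 4: 'd' from first, 'h' from second => "dh"
Result: chcfagaidh

chcfagaidh


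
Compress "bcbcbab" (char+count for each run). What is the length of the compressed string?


Input: bcbcbab
Runs:
  'b' x 1 => "b1"
  'c' x 1 => "c1"
  'b' x 1 => "b1"
  'c' x 1 => "c1"
  'b' x 1 => "b1"
  'a' x 1 => "a1"
  'b' x 1 => "b1"
Compressed: "b1c1b1c1b1a1b1"
Compressed length: 14

14


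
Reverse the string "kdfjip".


Input: kdfjip
Reading characters right to left:
  Position 5: 'p'
  Position 4: 'i'
  Position 3: 'j'
  Position 2: 'f'
  Position 1: 'd'
  Position 0: 'k'
Reversed: pijfdk

pijfdk


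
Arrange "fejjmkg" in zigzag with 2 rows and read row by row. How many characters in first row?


Zigzag "fejjmkg" into 2 rows:
Placing characters:
  'f' => row 0
  'e' => row 1
  'j' => row 0
  'j' => row 1
  'm' => row 0
  'k' => row 1
  'g' => row 0
Rows:
  Row 0: "fjmg"
  Row 1: "ejk"
First row length: 4

4


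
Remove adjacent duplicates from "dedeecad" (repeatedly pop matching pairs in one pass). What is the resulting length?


Input: dedeecad
Stack-based adjacent duplicate removal:
  Read 'd': push. Stack: d
  Read 'e': push. Stack: de
  Read 'd': push. Stack: ded
  Read 'e': push. Stack: dede
  Read 'e': matches stack top 'e' => pop. Stack: ded
  Read 'c': push. Stack: dedc
  Read 'a': push. Stack: dedca
  Read 'd': push. Stack: dedcad
Final stack: "dedcad" (length 6)

6


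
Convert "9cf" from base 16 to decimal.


Input: "9cf" in base 16
Positional expansion:
  Digit '9' (value 9) x 16^2 = 2304
  Digit 'c' (value 12) x 16^1 = 192
  Digit 'f' (value 15) x 16^0 = 15
Sum = 2511

2511


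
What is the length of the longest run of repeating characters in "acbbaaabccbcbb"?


Input: "acbbaaabccbcbb"
Scanning for longest run:
  Position 1 ('c'): new char, reset run to 1
  Position 2 ('b'): new char, reset run to 1
  Position 3 ('b'): continues run of 'b', length=2
  Position 4 ('a'): new char, reset run to 1
  Position 5 ('a'): continues run of 'a', length=2
  Position 6 ('a'): continues run of 'a', length=3
  Position 7 ('b'): new char, reset run to 1
  Position 8 ('c'): new char, reset run to 1
  Position 9 ('c'): continues run of 'c', length=2
  Position 10 ('b'): new char, reset run to 1
  Position 11 ('c'): new char, reset run to 1
  Position 12 ('b'): new char, reset run to 1
  Position 13 ('b'): continues run of 'b', length=2
Longest run: 'a' with length 3

3


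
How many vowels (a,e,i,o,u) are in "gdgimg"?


Input: gdgimg
Checking each character:
  'g' at position 0: consonant
  'd' at position 1: consonant
  'g' at position 2: consonant
  'i' at position 3: vowel (running total: 1)
  'm' at position 4: consonant
  'g' at position 5: consonant
Total vowels: 1

1


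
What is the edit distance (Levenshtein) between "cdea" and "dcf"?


Computing edit distance: "cdea" -> "dcf"
DP table:
           d    c    f
      0    1    2    3
  c   1    1    1    2
  d   2    1    2    2
  e   3    2    2    3
  a   4    3    3    3
Edit distance = dp[4][3] = 3

3


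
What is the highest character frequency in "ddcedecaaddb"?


Input: ddcedecaaddb
Character counts:
  'a': 2
  'b': 1
  'c': 2
  'd': 5
  'e': 2
Maximum frequency: 5

5


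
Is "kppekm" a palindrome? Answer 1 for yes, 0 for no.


Input: kppekm
Reversed: mkeppk
  Compare pos 0 ('k') with pos 5 ('m'): MISMATCH
  Compare pos 1 ('p') with pos 4 ('k'): MISMATCH
  Compare pos 2 ('p') with pos 3 ('e'): MISMATCH
Result: not a palindrome

0


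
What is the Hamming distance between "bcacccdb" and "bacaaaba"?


Comparing "bcacccdb" and "bacaaaba" position by position:
  Position 0: 'b' vs 'b' => same
  Position 1: 'c' vs 'a' => differ
  Position 2: 'a' vs 'c' => differ
  Position 3: 'c' vs 'a' => differ
  Position 4: 'c' vs 'a' => differ
  Position 5: 'c' vs 'a' => differ
  Position 6: 'd' vs 'b' => differ
  Position 7: 'b' vs 'a' => differ
Total differences (Hamming distance): 7

7


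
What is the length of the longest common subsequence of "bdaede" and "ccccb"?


LCS of "bdaede" and "ccccb"
DP table:
           c    c    c    c    b
      0    0    0    0    0    0
  b   0    0    0    0    0    1
  d   0    0    0    0    0    1
  a   0    0    0    0    0    1
  e   0    0    0    0    0    1
  d   0    0    0    0    0    1
  e   0    0    0    0    0    1
LCS length = dp[6][5] = 1

1


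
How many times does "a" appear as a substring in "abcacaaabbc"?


Searching for "a" in "abcacaaabbc"
Scanning each position:
  Position 0: "a" => MATCH
  Position 1: "b" => no
  Position 2: "c" => no
  Position 3: "a" => MATCH
  Position 4: "c" => no
  Position 5: "a" => MATCH
  Position 6: "a" => MATCH
  Position 7: "a" => MATCH
  Position 8: "b" => no
  Position 9: "b" => no
  Position 10: "c" => no
Total occurrences: 5

5


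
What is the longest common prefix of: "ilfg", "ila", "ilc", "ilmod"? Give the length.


Words: ilfg, ila, ilc, ilmod
  Position 0: all 'i' => match
  Position 1: all 'l' => match
  Position 2: ('f', 'a', 'c', 'm') => mismatch, stop
LCP = "il" (length 2)

2


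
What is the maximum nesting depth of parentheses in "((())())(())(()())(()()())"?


Input: "((())())(())(()())(()()())"
Tracking depth:
  Position 0 '(': depth becomes 1
  Position 1 '(': depth becomes 2
  Position 2 '(': depth becomes 3
  Position 3 ')': depth becomes 2
  Position 4 ')': depth becomes 1
  Position 5 '(': depth becomes 2
  Position 6 ')': depth becomes 1
  Position 7 ')': depth becomes 0
  Position 8 '(': depth becomes 1
  Position 9 '(': depth becomes 2
  Position 10 ')': depth becomes 1
  Position 11 ')': depth becomes 0
  Position 12 '(': depth becomes 1
  Position 13 '(': depth becomes 2
  Position 14 ')': depth becomes 1
  Position 15 '(': depth becomes 2
  Position 16 ')': depth becomes 1
  Position 17 ')': depth becomes 0
  Position 18 '(': depth becomes 1
  Position 19 '(': depth becomes 2
  Position 20 ')': depth becomes 1
  Position 21 '(': depth becomes 2
  Position 22 ')': depth becomes 1
  Position 23 '(': depth becomes 2
  Position 24 ')': depth becomes 1
  Position 25 ')': depth becomes 0
Maximum depth reached: 3

3


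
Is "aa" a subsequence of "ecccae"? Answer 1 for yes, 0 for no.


Check if "aa" is a subsequence of "ecccae"
Greedy scan:
  Position 0 ('e'): no match needed
  Position 1 ('c'): no match needed
  Position 2 ('c'): no match needed
  Position 3 ('c'): no match needed
  Position 4 ('a'): matches sub[0] = 'a'
  Position 5 ('e'): no match needed
Only matched 1/2 characters => not a subsequence

0


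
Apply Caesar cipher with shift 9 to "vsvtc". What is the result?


Caesar cipher: shift "vsvtc" by 9
  'v' (pos 21) + 9 = pos 4 = 'e'
  's' (pos 18) + 9 = pos 1 = 'b'
  'v' (pos 21) + 9 = pos 4 = 'e'
  't' (pos 19) + 9 = pos 2 = 'c'
  'c' (pos 2) + 9 = pos 11 = 'l'
Result: ebecl

ebecl


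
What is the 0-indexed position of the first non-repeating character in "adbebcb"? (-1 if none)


Input: adbebcb
Character frequencies:
  'a': 1
  'b': 3
  'c': 1
  'd': 1
  'e': 1
Scanning left to right for freq == 1:
  Position 0 ('a'): unique! => answer = 0

0


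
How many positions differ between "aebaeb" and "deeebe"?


Comparing "aebaeb" and "deeebe" position by position:
  Position 0: 'a' vs 'd' => DIFFER
  Position 1: 'e' vs 'e' => same
  Position 2: 'b' vs 'e' => DIFFER
  Position 3: 'a' vs 'e' => DIFFER
  Position 4: 'e' vs 'b' => DIFFER
  Position 5: 'b' vs 'e' => DIFFER
Positions that differ: 5

5


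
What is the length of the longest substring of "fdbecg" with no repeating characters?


Input: "fdbecg"
Sliding window (track last position of each char):
  Position 0 ('f'): window [0,0] length 1 -- new best
  Position 1 ('d'): window [0,1] length 2 -- new best
  Position 2 ('b'): window [0,2] length 3 -- new best
  Position 3 ('e'): window [0,3] length 4 -- new best
  Position 4 ('c'): window [0,4] length 5 -- new best
  Position 5 ('g'): window [0,5] length 6 -- new best
Longest substring with no repeats: "fdbecg" with length 6

6


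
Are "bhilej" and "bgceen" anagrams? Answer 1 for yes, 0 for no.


Strings: "bhilej", "bgceen"
Sorted first:  behijl
Sorted second: bceegn
Differ at position 1: 'e' vs 'c' => not anagrams

0


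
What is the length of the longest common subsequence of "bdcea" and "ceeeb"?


LCS of "bdcea" and "ceeeb"
DP table:
           c    e    e    e    b
      0    0    0    0    0    0
  b   0    0    0    0    0    1
  d   0    0    0    0    0    1
  c   0    1    1    1    1    1
  e   0    1    2    2    2    2
  a   0    1    2    2    2    2
LCS length = dp[5][5] = 2

2


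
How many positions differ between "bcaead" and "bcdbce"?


Comparing "bcaead" and "bcdbce" position by position:
  Position 0: 'b' vs 'b' => same
  Position 1: 'c' vs 'c' => same
  Position 2: 'a' vs 'd' => DIFFER
  Position 3: 'e' vs 'b' => DIFFER
  Position 4: 'a' vs 'c' => DIFFER
  Position 5: 'd' vs 'e' => DIFFER
Positions that differ: 4

4


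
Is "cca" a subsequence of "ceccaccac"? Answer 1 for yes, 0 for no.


Check if "cca" is a subsequence of "ceccaccac"
Greedy scan:
  Position 0 ('c'): matches sub[0] = 'c'
  Position 1 ('e'): no match needed
  Position 2 ('c'): matches sub[1] = 'c'
  Position 3 ('c'): no match needed
  Position 4 ('a'): matches sub[2] = 'a'
  Position 5 ('c'): no match needed
  Position 6 ('c'): no match needed
  Position 7 ('a'): no match needed
  Position 8 ('c'): no match needed
All 3 characters matched => is a subsequence

1


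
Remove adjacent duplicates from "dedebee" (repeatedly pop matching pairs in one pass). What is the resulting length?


Input: dedebee
Stack-based adjacent duplicate removal:
  Read 'd': push. Stack: d
  Read 'e': push. Stack: de
  Read 'd': push. Stack: ded
  Read 'e': push. Stack: dede
  Read 'b': push. Stack: dedeb
  Read 'e': push. Stack: dedebe
  Read 'e': matches stack top 'e' => pop. Stack: dedeb
Final stack: "dedeb" (length 5)

5


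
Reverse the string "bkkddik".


Input: bkkddik
Reading characters right to left:
  Position 6: 'k'
  Position 5: 'i'
  Position 4: 'd'
  Position 3: 'd'
  Position 2: 'k'
  Position 1: 'k'
  Position 0: 'b'
Reversed: kiddkkb

kiddkkb


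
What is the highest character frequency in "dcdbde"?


Input: dcdbde
Character counts:
  'b': 1
  'c': 1
  'd': 3
  'e': 1
Maximum frequency: 3

3


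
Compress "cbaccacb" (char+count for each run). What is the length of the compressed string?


Input: cbaccacb
Runs:
  'c' x 1 => "c1"
  'b' x 1 => "b1"
  'a' x 1 => "a1"
  'c' x 2 => "c2"
  'a' x 1 => "a1"
  'c' x 1 => "c1"
  'b' x 1 => "b1"
Compressed: "c1b1a1c2a1c1b1"
Compressed length: 14

14


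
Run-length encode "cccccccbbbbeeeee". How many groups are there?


Input: cccccccbbbbeeeee
Scanning for consecutive runs:
  Group 1: 'c' x 7 (positions 0-6)
  Group 2: 'b' x 4 (positions 7-10)
  Group 3: 'e' x 5 (positions 11-15)
Total groups: 3

3


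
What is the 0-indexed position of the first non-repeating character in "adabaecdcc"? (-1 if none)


Input: adabaecdcc
Character frequencies:
  'a': 3
  'b': 1
  'c': 3
  'd': 2
  'e': 1
Scanning left to right for freq == 1:
  Position 0 ('a'): freq=3, skip
  Position 1 ('d'): freq=2, skip
  Position 2 ('a'): freq=3, skip
  Position 3 ('b'): unique! => answer = 3

3


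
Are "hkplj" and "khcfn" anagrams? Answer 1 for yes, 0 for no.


Strings: "hkplj", "khcfn"
Sorted first:  hjklp
Sorted second: cfhkn
Differ at position 0: 'h' vs 'c' => not anagrams

0


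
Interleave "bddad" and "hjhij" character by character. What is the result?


Interleaving "bddad" and "hjhij":
  Position 0: 'b' from first, 'h' from second => "bh"
  Position 1: 'd' from first, 'j' from second => "dj"
  Position 2: 'd' from first, 'h' from second => "dh"
  Position 3: 'a' from first, 'i' from second => "ai"
  Position 4: 'd' from first, 'j' from second => "dj"
Result: bhdjdhaidj

bhdjdhaidj


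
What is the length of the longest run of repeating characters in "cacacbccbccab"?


Input: "cacacbccbccab"
Scanning for longest run:
  Position 1 ('a'): new char, reset run to 1
  Position 2 ('c'): new char, reset run to 1
  Position 3 ('a'): new char, reset run to 1
  Position 4 ('c'): new char, reset run to 1
  Position 5 ('b'): new char, reset run to 1
  Position 6 ('c'): new char, reset run to 1
  Position 7 ('c'): continues run of 'c', length=2
  Position 8 ('b'): new char, reset run to 1
  Position 9 ('c'): new char, reset run to 1
  Position 10 ('c'): continues run of 'c', length=2
  Position 11 ('a'): new char, reset run to 1
  Position 12 ('b'): new char, reset run to 1
Longest run: 'c' with length 2

2


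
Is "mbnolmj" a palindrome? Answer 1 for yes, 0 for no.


Input: mbnolmj
Reversed: jmlonbm
  Compare pos 0 ('m') with pos 6 ('j'): MISMATCH
  Compare pos 1 ('b') with pos 5 ('m'): MISMATCH
  Compare pos 2 ('n') with pos 4 ('l'): MISMATCH
Result: not a palindrome

0


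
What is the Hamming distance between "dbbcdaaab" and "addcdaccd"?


Comparing "dbbcdaaab" and "addcdaccd" position by position:
  Position 0: 'd' vs 'a' => differ
  Position 1: 'b' vs 'd' => differ
  Position 2: 'b' vs 'd' => differ
  Position 3: 'c' vs 'c' => same
  Position 4: 'd' vs 'd' => same
  Position 5: 'a' vs 'a' => same
  Position 6: 'a' vs 'c' => differ
  Position 7: 'a' vs 'c' => differ
  Position 8: 'b' vs 'd' => differ
Total differences (Hamming distance): 6

6


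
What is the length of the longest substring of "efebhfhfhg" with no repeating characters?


Input: "efebhfhfhg"
Sliding window (track last position of each char):
  Position 0 ('e'): window [0,0] length 1 -- new best
  Position 1 ('f'): window [0,1] length 2 -- new best
  Position 2 ('e'): repeat (last at 0), move window start to 1
  Position 2 ('e'): window [1,2] length 2
  Position 3 ('b'): window [1,3] length 3 -- new best
  Position 4 ('h'): window [1,4] length 4 -- new best
  Position 5 ('f'): repeat (last at 1), move window start to 2
  Position 5 ('f'): window [2,5] length 4
  Position 6 ('h'): repeat (last at 4), move window start to 5
  Position 6 ('h'): window [5,6] length 2
  Position 7 ('f'): repeat (last at 5), move window start to 6
  Position 7 ('f'): window [6,7] length 2
  Position 8 ('h'): repeat (last at 6), move window start to 7
  Position 8 ('h'): window [7,8] length 2
  Position 9 ('g'): window [7,9] length 3
Longest substring with no repeats: "febh" with length 4

4


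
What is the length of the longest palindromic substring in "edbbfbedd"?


Input: "edbbfbedd"
Checking substrings for palindromes:
  [3:6] "bfb" (len 3) => palindrome
  [2:4] "bb" (len 2) => palindrome
  [7:9] "dd" (len 2) => palindrome
Longest palindromic substring: "bfb" with length 3

3


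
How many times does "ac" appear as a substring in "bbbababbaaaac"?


Searching for "ac" in "bbbababbaaaac"
Scanning each position:
  Position 0: "bb" => no
  Position 1: "bb" => no
  Position 2: "ba" => no
  Position 3: "ab" => no
  Position 4: "ba" => no
  Position 5: "ab" => no
  Position 6: "bb" => no
  Position 7: "ba" => no
  Position 8: "aa" => no
  Position 9: "aa" => no
  Position 10: "aa" => no
  Position 11: "ac" => MATCH
Total occurrences: 1

1


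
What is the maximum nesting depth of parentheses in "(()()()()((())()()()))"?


Input: "(()()()()((())()()()))"
Tracking depth:
  Position 0 '(': depth becomes 1
  Position 1 '(': depth becomes 2
  Position 2 ')': depth becomes 1
  Position 3 '(': depth becomes 2
  Position 4 ')': depth becomes 1
  Position 5 '(': depth becomes 2
  Position 6 ')': depth becomes 1
  Position 7 '(': depth becomes 2
  Position 8 ')': depth becomes 1
  Position 9 '(': depth becomes 2
  Position 10 '(': depth becomes 3
  Position 11 '(': depth becomes 4
  Position 12 ')': depth becomes 3
  Position 13 ')': depth becomes 2
  Position 14 '(': depth becomes 3
  Position 15 ')': depth becomes 2
  Position 16 '(': depth becomes 3
  Position 17 ')': depth becomes 2
  Position 18 '(': depth becomes 3
  Position 19 ')': depth becomes 2
  Position 20 ')': depth becomes 1
  Position 21 ')': depth becomes 0
Maximum depth reached: 4

4


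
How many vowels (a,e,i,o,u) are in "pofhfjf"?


Input: pofhfjf
Checking each character:
  'p' at position 0: consonant
  'o' at position 1: vowel (running total: 1)
  'f' at position 2: consonant
  'h' at position 3: consonant
  'f' at position 4: consonant
  'j' at position 5: consonant
  'f' at position 6: consonant
Total vowels: 1

1


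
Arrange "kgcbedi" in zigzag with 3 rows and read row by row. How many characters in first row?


Zigzag "kgcbedi" into 3 rows:
Placing characters:
  'k' => row 0
  'g' => row 1
  'c' => row 2
  'b' => row 1
  'e' => row 0
  'd' => row 1
  'i' => row 2
Rows:
  Row 0: "ke"
  Row 1: "gbd"
  Row 2: "ci"
First row length: 2

2


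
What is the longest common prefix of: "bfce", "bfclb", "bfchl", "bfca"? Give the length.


Words: bfce, bfclb, bfchl, bfca
  Position 0: all 'b' => match
  Position 1: all 'f' => match
  Position 2: all 'c' => match
  Position 3: ('e', 'l', 'h', 'a') => mismatch, stop
LCP = "bfc" (length 3)

3


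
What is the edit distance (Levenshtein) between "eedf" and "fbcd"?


Computing edit distance: "eedf" -> "fbcd"
DP table:
           f    b    c    d
      0    1    2    3    4
  e   1    1    2    3    4
  e   2    2    2    3    4
  d   3    3    3    3    3
  f   4    3    4    4    4
Edit distance = dp[4][4] = 4

4


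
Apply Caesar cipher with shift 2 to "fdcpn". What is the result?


Caesar cipher: shift "fdcpn" by 2
  'f' (pos 5) + 2 = pos 7 = 'h'
  'd' (pos 3) + 2 = pos 5 = 'f'
  'c' (pos 2) + 2 = pos 4 = 'e'
  'p' (pos 15) + 2 = pos 17 = 'r'
  'n' (pos 13) + 2 = pos 15 = 'p'
Result: hferp

hferp


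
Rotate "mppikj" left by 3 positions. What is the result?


Input: "mppikj", rotate left by 3
First 3 characters: "mpp"
Remaining characters: "ikj"
Concatenate remaining + first: "ikj" + "mpp" = "ikjmpp"

ikjmpp


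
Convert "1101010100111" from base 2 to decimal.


Input: "1101010100111" in base 2
Positional expansion:
  Digit '1' (value 1) x 2^12 = 4096
  Digit '1' (value 1) x 2^11 = 2048
  Digit '0' (value 0) x 2^10 = 0
  Digit '1' (value 1) x 2^9 = 512
  Digit '0' (value 0) x 2^8 = 0
  Digit '1' (value 1) x 2^7 = 128
  Digit '0' (value 0) x 2^6 = 0
  Digit '1' (value 1) x 2^5 = 32
  Digit '0' (value 0) x 2^4 = 0
  Digit '0' (value 0) x 2^3 = 0
  Digit '1' (value 1) x 2^2 = 4
  Digit '1' (value 1) x 2^1 = 2
  Digit '1' (value 1) x 2^0 = 1
Sum = 6823

6823


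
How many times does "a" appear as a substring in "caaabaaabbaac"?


Searching for "a" in "caaabaaabbaac"
Scanning each position:
  Position 0: "c" => no
  Position 1: "a" => MATCH
  Position 2: "a" => MATCH
  Position 3: "a" => MATCH
  Position 4: "b" => no
  Position 5: "a" => MATCH
  Position 6: "a" => MATCH
  Position 7: "a" => MATCH
  Position 8: "b" => no
  Position 9: "b" => no
  Position 10: "a" => MATCH
  Position 11: "a" => MATCH
  Position 12: "c" => no
Total occurrences: 8

8


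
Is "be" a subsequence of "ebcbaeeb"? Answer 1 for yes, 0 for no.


Check if "be" is a subsequence of "ebcbaeeb"
Greedy scan:
  Position 0 ('e'): no match needed
  Position 1 ('b'): matches sub[0] = 'b'
  Position 2 ('c'): no match needed
  Position 3 ('b'): no match needed
  Position 4 ('a'): no match needed
  Position 5 ('e'): matches sub[1] = 'e'
  Position 6 ('e'): no match needed
  Position 7 ('b'): no match needed
All 2 characters matched => is a subsequence

1


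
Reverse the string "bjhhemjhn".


Input: bjhhemjhn
Reading characters right to left:
  Position 8: 'n'
  Position 7: 'h'
  Position 6: 'j'
  Position 5: 'm'
  Position 4: 'e'
  Position 3: 'h'
  Position 2: 'h'
  Position 1: 'j'
  Position 0: 'b'
Reversed: nhjmehhjb

nhjmehhjb


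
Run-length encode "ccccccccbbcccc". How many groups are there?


Input: ccccccccbbcccc
Scanning for consecutive runs:
  Group 1: 'c' x 8 (positions 0-7)
  Group 2: 'b' x 2 (positions 8-9)
  Group 3: 'c' x 4 (positions 10-13)
Total groups: 3

3


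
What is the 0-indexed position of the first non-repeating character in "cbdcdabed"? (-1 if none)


Input: cbdcdabed
Character frequencies:
  'a': 1
  'b': 2
  'c': 2
  'd': 3
  'e': 1
Scanning left to right for freq == 1:
  Position 0 ('c'): freq=2, skip
  Position 1 ('b'): freq=2, skip
  Position 2 ('d'): freq=3, skip
  Position 3 ('c'): freq=2, skip
  Position 4 ('d'): freq=3, skip
  Position 5 ('a'): unique! => answer = 5

5


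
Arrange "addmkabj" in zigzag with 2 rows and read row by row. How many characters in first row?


Zigzag "addmkabj" into 2 rows:
Placing characters:
  'a' => row 0
  'd' => row 1
  'd' => row 0
  'm' => row 1
  'k' => row 0
  'a' => row 1
  'b' => row 0
  'j' => row 1
Rows:
  Row 0: "adkb"
  Row 1: "dmaj"
First row length: 4

4


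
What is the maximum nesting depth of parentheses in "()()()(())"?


Input: "()()()(())"
Tracking depth:
  Position 0 '(': depth becomes 1
  Position 1 ')': depth becomes 0
  Position 2 '(': depth becomes 1
  Position 3 ')': depth becomes 0
  Position 4 '(': depth becomes 1
  Position 5 ')': depth becomes 0
  Position 6 '(': depth becomes 1
  Position 7 '(': depth becomes 2
  Position 8 ')': depth becomes 1
  Position 9 ')': depth becomes 0
Maximum depth reached: 2

2


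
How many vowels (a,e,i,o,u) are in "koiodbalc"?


Input: koiodbalc
Checking each character:
  'k' at position 0: consonant
  'o' at position 1: vowel (running total: 1)
  'i' at position 2: vowel (running total: 2)
  'o' at position 3: vowel (running total: 3)
  'd' at position 4: consonant
  'b' at position 5: consonant
  'a' at position 6: vowel (running total: 4)
  'l' at position 7: consonant
  'c' at position 8: consonant
Total vowels: 4

4


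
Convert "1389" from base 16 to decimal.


Input: "1389" in base 16
Positional expansion:
  Digit '1' (value 1) x 16^3 = 4096
  Digit '3' (value 3) x 16^2 = 768
  Digit '8' (value 8) x 16^1 = 128
  Digit '9' (value 9) x 16^0 = 9
Sum = 5001

5001


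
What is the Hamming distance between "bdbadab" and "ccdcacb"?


Comparing "bdbadab" and "ccdcacb" position by position:
  Position 0: 'b' vs 'c' => differ
  Position 1: 'd' vs 'c' => differ
  Position 2: 'b' vs 'd' => differ
  Position 3: 'a' vs 'c' => differ
  Position 4: 'd' vs 'a' => differ
  Position 5: 'a' vs 'c' => differ
  Position 6: 'b' vs 'b' => same
Total differences (Hamming distance): 6

6


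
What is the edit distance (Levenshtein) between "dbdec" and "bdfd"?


Computing edit distance: "dbdec" -> "bdfd"
DP table:
           b    d    f    d
      0    1    2    3    4
  d   1    1    1    2    3
  b   2    1    2    2    3
  d   3    2    1    2    2
  e   4    3    2    2    3
  c   5    4    3    3    3
Edit distance = dp[5][4] = 3

3


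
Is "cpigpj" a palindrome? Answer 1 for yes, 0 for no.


Input: cpigpj
Reversed: jpgipc
  Compare pos 0 ('c') with pos 5 ('j'): MISMATCH
  Compare pos 1 ('p') with pos 4 ('p'): match
  Compare pos 2 ('i') with pos 3 ('g'): MISMATCH
Result: not a palindrome

0


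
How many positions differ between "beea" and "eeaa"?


Comparing "beea" and "eeaa" position by position:
  Position 0: 'b' vs 'e' => DIFFER
  Position 1: 'e' vs 'e' => same
  Position 2: 'e' vs 'a' => DIFFER
  Position 3: 'a' vs 'a' => same
Positions that differ: 2

2


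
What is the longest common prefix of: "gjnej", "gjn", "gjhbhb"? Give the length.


Words: gjnej, gjn, gjhbhb
  Position 0: all 'g' => match
  Position 1: all 'j' => match
  Position 2: ('n', 'n', 'h') => mismatch, stop
LCP = "gj" (length 2)

2


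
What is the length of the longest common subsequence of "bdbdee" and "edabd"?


LCS of "bdbdee" and "edabd"
DP table:
           e    d    a    b    d
      0    0    0    0    0    0
  b   0    0    0    0    1    1
  d   0    0    1    1    1    2
  b   0    0    1    1    2    2
  d   0    0    1    1    2    3
  e   0    1    1    1    2    3
  e   0    1    1    1    2    3
LCS length = dp[6][5] = 3

3


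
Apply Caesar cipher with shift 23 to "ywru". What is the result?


Caesar cipher: shift "ywru" by 23
  'y' (pos 24) + 23 = pos 21 = 'v'
  'w' (pos 22) + 23 = pos 19 = 't'
  'r' (pos 17) + 23 = pos 14 = 'o'
  'u' (pos 20) + 23 = pos 17 = 'r'
Result: vtor

vtor


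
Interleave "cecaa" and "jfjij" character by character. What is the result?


Interleaving "cecaa" and "jfjij":
  Position 0: 'c' from first, 'j' from second => "cj"
  Position 1: 'e' from first, 'f' from second => "ef"
  Position 2: 'c' from first, 'j' from second => "cj"
  Position 3: 'a' from first, 'i' from second => "ai"
  Position 4: 'a' from first, 'j' from second => "aj"
Result: cjefcjaiaj

cjefcjaiaj


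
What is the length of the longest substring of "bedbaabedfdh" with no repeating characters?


Input: "bedbaabedfdh"
Sliding window (track last position of each char):
  Position 0 ('b'): window [0,0] length 1 -- new best
  Position 1 ('e'): window [0,1] length 2 -- new best
  Position 2 ('d'): window [0,2] length 3 -- new best
  Position 3 ('b'): repeat (last at 0), move window start to 1
  Position 3 ('b'): window [1,3] length 3
  Position 4 ('a'): window [1,4] length 4 -- new best
  Position 5 ('a'): repeat (last at 4), move window start to 5
  Position 5 ('a'): window [5,5] length 1
  Position 6 ('b'): window [5,6] length 2
  Position 7 ('e'): window [5,7] length 3
  Position 8 ('d'): window [5,8] length 4
  Position 9 ('f'): window [5,9] length 5 -- new best
  Position 10 ('d'): repeat (last at 8), move window start to 9
  Position 10 ('d'): window [9,10] length 2
  Position 11 ('h'): window [9,11] length 3
Longest substring with no repeats: "abedf" with length 5

5


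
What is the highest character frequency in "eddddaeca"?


Input: eddddaeca
Character counts:
  'a': 2
  'c': 1
  'd': 4
  'e': 2
Maximum frequency: 4

4


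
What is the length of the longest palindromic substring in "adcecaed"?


Input: "adcecaed"
Checking substrings for palindromes:
  [2:5] "cec" (len 3) => palindrome
Longest palindromic substring: "cec" with length 3

3


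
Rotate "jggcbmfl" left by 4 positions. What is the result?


Input: "jggcbmfl", rotate left by 4
First 4 characters: "jggc"
Remaining characters: "bmfl"
Concatenate remaining + first: "bmfl" + "jggc" = "bmfljggc"

bmfljggc


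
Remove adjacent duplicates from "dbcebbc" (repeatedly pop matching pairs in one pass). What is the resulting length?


Input: dbcebbc
Stack-based adjacent duplicate removal:
  Read 'd': push. Stack: d
  Read 'b': push. Stack: db
  Read 'c': push. Stack: dbc
  Read 'e': push. Stack: dbce
  Read 'b': push. Stack: dbceb
  Read 'b': matches stack top 'b' => pop. Stack: dbce
  Read 'c': push. Stack: dbcec
Final stack: "dbcec" (length 5)

5


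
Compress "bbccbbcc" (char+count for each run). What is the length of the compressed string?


Input: bbccbbcc
Runs:
  'b' x 2 => "b2"
  'c' x 2 => "c2"
  'b' x 2 => "b2"
  'c' x 2 => "c2"
Compressed: "b2c2b2c2"
Compressed length: 8

8


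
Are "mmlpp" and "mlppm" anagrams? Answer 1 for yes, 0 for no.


Strings: "mmlpp", "mlppm"
Sorted first:  lmmpp
Sorted second: lmmpp
Sorted forms match => anagrams

1


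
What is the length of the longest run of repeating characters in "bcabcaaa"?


Input: "bcabcaaa"
Scanning for longest run:
  Position 1 ('c'): new char, reset run to 1
  Position 2 ('a'): new char, reset run to 1
  Position 3 ('b'): new char, reset run to 1
  Position 4 ('c'): new char, reset run to 1
  Position 5 ('a'): new char, reset run to 1
  Position 6 ('a'): continues run of 'a', length=2
  Position 7 ('a'): continues run of 'a', length=3
Longest run: 'a' with length 3

3


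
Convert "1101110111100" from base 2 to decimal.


Input: "1101110111100" in base 2
Positional expansion:
  Digit '1' (value 1) x 2^12 = 4096
  Digit '1' (value 1) x 2^11 = 2048
  Digit '0' (value 0) x 2^10 = 0
  Digit '1' (value 1) x 2^9 = 512
  Digit '1' (value 1) x 2^8 = 256
  Digit '1' (value 1) x 2^7 = 128
  Digit '0' (value 0) x 2^6 = 0
  Digit '1' (value 1) x 2^5 = 32
  Digit '1' (value 1) x 2^4 = 16
  Digit '1' (value 1) x 2^3 = 8
  Digit '1' (value 1) x 2^2 = 4
  Digit '0' (value 0) x 2^1 = 0
  Digit '0' (value 0) x 2^0 = 0
Sum = 7100

7100


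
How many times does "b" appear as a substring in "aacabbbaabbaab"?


Searching for "b" in "aacabbbaabbaab"
Scanning each position:
  Position 0: "a" => no
  Position 1: "a" => no
  Position 2: "c" => no
  Position 3: "a" => no
  Position 4: "b" => MATCH
  Position 5: "b" => MATCH
  Position 6: "b" => MATCH
  Position 7: "a" => no
  Position 8: "a" => no
  Position 9: "b" => MATCH
  Position 10: "b" => MATCH
  Position 11: "a" => no
  Position 12: "a" => no
  Position 13: "b" => MATCH
Total occurrences: 6

6


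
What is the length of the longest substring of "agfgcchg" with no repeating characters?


Input: "agfgcchg"
Sliding window (track last position of each char):
  Position 0 ('a'): window [0,0] length 1 -- new best
  Position 1 ('g'): window [0,1] length 2 -- new best
  Position 2 ('f'): window [0,2] length 3 -- new best
  Position 3 ('g'): repeat (last at 1), move window start to 2
  Position 3 ('g'): window [2,3] length 2
  Position 4 ('c'): window [2,4] length 3
  Position 5 ('c'): repeat (last at 4), move window start to 5
  Position 5 ('c'): window [5,5] length 1
  Position 6 ('h'): window [5,6] length 2
  Position 7 ('g'): window [5,7] length 3
Longest substring with no repeats: "agf" with length 3

3


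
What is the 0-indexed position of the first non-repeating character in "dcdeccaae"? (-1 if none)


Input: dcdeccaae
Character frequencies:
  'a': 2
  'c': 3
  'd': 2
  'e': 2
Scanning left to right for freq == 1:
  Position 0 ('d'): freq=2, skip
  Position 1 ('c'): freq=3, skip
  Position 2 ('d'): freq=2, skip
  Position 3 ('e'): freq=2, skip
  Position 4 ('c'): freq=3, skip
  Position 5 ('c'): freq=3, skip
  Position 6 ('a'): freq=2, skip
  Position 7 ('a'): freq=2, skip
  Position 8 ('e'): freq=2, skip
  No unique character found => answer = -1

-1


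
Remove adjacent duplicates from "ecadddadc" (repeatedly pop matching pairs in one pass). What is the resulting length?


Input: ecadddadc
Stack-based adjacent duplicate removal:
  Read 'e': push. Stack: e
  Read 'c': push. Stack: ec
  Read 'a': push. Stack: eca
  Read 'd': push. Stack: ecad
  Read 'd': matches stack top 'd' => pop. Stack: eca
  Read 'd': push. Stack: ecad
  Read 'a': push. Stack: ecada
  Read 'd': push. Stack: ecadad
  Read 'c': push. Stack: ecadadc
Final stack: "ecadadc" (length 7)

7


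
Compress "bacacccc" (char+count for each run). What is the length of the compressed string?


Input: bacacccc
Runs:
  'b' x 1 => "b1"
  'a' x 1 => "a1"
  'c' x 1 => "c1"
  'a' x 1 => "a1"
  'c' x 4 => "c4"
Compressed: "b1a1c1a1c4"
Compressed length: 10

10


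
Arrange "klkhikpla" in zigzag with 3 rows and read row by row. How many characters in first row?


Zigzag "klkhikpla" into 3 rows:
Placing characters:
  'k' => row 0
  'l' => row 1
  'k' => row 2
  'h' => row 1
  'i' => row 0
  'k' => row 1
  'p' => row 2
  'l' => row 1
  'a' => row 0
Rows:
  Row 0: "kia"
  Row 1: "lhkl"
  Row 2: "kp"
First row length: 3

3


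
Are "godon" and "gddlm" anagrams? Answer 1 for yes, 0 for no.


Strings: "godon", "gddlm"
Sorted first:  dgnoo
Sorted second: ddglm
Differ at position 1: 'g' vs 'd' => not anagrams

0


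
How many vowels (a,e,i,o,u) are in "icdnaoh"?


Input: icdnaoh
Checking each character:
  'i' at position 0: vowel (running total: 1)
  'c' at position 1: consonant
  'd' at position 2: consonant
  'n' at position 3: consonant
  'a' at position 4: vowel (running total: 2)
  'o' at position 5: vowel (running total: 3)
  'h' at position 6: consonant
Total vowels: 3

3


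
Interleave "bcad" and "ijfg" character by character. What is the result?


Interleaving "bcad" and "ijfg":
  Position 0: 'b' from first, 'i' from second => "bi"
  Position 1: 'c' from first, 'j' from second => "cj"
  Position 2: 'a' from first, 'f' from second => "af"
  Position 3: 'd' from first, 'g' from second => "dg"
Result: bicjafdg

bicjafdg


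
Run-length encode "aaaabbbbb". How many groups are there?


Input: aaaabbbbb
Scanning for consecutive runs:
  Group 1: 'a' x 4 (positions 0-3)
  Group 2: 'b' x 5 (positions 4-8)
Total groups: 2

2


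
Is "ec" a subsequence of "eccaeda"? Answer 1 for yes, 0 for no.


Check if "ec" is a subsequence of "eccaeda"
Greedy scan:
  Position 0 ('e'): matches sub[0] = 'e'
  Position 1 ('c'): matches sub[1] = 'c'
  Position 2 ('c'): no match needed
  Position 3 ('a'): no match needed
  Position 4 ('e'): no match needed
  Position 5 ('d'): no match needed
  Position 6 ('a'): no match needed
All 2 characters matched => is a subsequence

1


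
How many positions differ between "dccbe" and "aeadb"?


Comparing "dccbe" and "aeadb" position by position:
  Position 0: 'd' vs 'a' => DIFFER
  Position 1: 'c' vs 'e' => DIFFER
  Position 2: 'c' vs 'a' => DIFFER
  Position 3: 'b' vs 'd' => DIFFER
  Position 4: 'e' vs 'b' => DIFFER
Positions that differ: 5

5


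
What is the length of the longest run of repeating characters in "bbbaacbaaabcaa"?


Input: "bbbaacbaaabcaa"
Scanning for longest run:
  Position 1 ('b'): continues run of 'b', length=2
  Position 2 ('b'): continues run of 'b', length=3
  Position 3 ('a'): new char, reset run to 1
  Position 4 ('a'): continues run of 'a', length=2
  Position 5 ('c'): new char, reset run to 1
  Position 6 ('b'): new char, reset run to 1
  Position 7 ('a'): new char, reset run to 1
  Position 8 ('a'): continues run of 'a', length=2
  Position 9 ('a'): continues run of 'a', length=3
  Position 10 ('b'): new char, reset run to 1
  Position 11 ('c'): new char, reset run to 1
  Position 12 ('a'): new char, reset run to 1
  Position 13 ('a'): continues run of 'a', length=2
Longest run: 'b' with length 3

3


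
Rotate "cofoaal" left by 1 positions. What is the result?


Input: "cofoaal", rotate left by 1
First 1 characters: "c"
Remaining characters: "ofoaal"
Concatenate remaining + first: "ofoaal" + "c" = "ofoaalc"

ofoaalc


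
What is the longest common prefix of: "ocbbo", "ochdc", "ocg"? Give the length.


Words: ocbbo, ochdc, ocg
  Position 0: all 'o' => match
  Position 1: all 'c' => match
  Position 2: ('b', 'h', 'g') => mismatch, stop
LCP = "oc" (length 2)

2


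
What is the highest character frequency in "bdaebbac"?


Input: bdaebbac
Character counts:
  'a': 2
  'b': 3
  'c': 1
  'd': 1
  'e': 1
Maximum frequency: 3

3
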